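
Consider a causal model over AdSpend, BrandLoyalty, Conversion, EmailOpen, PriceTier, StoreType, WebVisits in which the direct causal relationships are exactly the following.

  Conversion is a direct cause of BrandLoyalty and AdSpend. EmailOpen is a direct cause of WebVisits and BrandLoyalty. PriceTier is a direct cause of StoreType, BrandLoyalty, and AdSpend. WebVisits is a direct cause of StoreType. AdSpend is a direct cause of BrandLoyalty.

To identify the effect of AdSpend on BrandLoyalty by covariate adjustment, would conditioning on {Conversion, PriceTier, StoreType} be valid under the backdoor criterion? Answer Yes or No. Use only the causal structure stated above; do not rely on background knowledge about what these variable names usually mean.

Yes

Backdoor paths from AdSpend to BrandLoyalty (paths whose first edge points into AdSpend):
  P1: AdSpend <- PriceTier -> StoreType <- WebVisits <- EmailOpen -> BrandLoyalty
  P2: AdSpend <- PriceTier -> BrandLoyalty
  P3: AdSpend <- Conversion -> BrandLoyalty
Condition 1 (no descendant of AdSpend in the set): holds — descendants of AdSpend are {BrandLoyalty}; none are in {Conversion, PriceTier, StoreType}.
Condition 2 (every backdoor path blocked by {Conversion, PriceTier, StoreType}):
  P1: blocked at fork node PriceTier ∈ conditioning set.
  P2: blocked at fork node PriceTier ∈ conditioning set.
  P3: blocked at fork node Conversion ∈ conditioning set.
{Conversion, PriceTier, StoreType} satisfies the backdoor criterion.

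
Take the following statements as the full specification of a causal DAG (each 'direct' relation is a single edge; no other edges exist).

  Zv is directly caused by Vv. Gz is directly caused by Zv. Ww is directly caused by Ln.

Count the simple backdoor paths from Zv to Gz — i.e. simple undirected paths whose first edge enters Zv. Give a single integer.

0

A backdoor path from Zv to Gz is any simple undirected path whose first edge points into Zv (i.e. leaves Zv via a parent).
Parents of Zv: {Vv}.
No simple path from any parent of Zv reaches Gz without revisiting Zv, so there are no backdoor paths.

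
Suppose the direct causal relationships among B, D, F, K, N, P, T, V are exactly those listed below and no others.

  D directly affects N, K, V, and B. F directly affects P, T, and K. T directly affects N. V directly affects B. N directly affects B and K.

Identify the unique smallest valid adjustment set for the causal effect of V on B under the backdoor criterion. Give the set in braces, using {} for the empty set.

{D}

Variables eligible for adjustment (non-descendants of V, excluding V and B): {D, F, K, N, P, T}.
Backdoor paths from V to B:
  P1: V <- D -> N -> B
  P2: V <- D -> K <- F -> T -> N -> B
  P3: V <- D -> K <- N -> B
  P4: V <- D -> B
The empty set is not sufficient: P1 (V <- D -> N -> B) has no collider blocking it and no conditioned non-collider, so it is open.
Try {D}:
  P1: blocked at fork node D ∈ conditioning set.
  P2: blocked at fork node D ∈ conditioning set.
  P3: blocked at fork node D ∈ conditioning set.
  P4: blocked at fork node D ∈ conditioning set.
{D} contains no descendant of V and blocks every backdoor path.
No other singleton works — e.g. {F} leaves P1 open — so {D} is the unique smallest valid adjustment set.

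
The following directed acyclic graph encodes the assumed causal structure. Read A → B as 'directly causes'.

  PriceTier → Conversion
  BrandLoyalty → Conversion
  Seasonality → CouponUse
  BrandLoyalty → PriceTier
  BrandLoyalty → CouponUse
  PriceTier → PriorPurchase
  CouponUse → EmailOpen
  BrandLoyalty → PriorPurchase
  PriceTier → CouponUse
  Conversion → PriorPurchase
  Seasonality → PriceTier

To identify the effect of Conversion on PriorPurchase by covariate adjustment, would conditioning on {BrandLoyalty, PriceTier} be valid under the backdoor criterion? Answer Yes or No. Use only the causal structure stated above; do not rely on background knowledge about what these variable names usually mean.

Yes

Backdoor paths from Conversion to PriorPurchase (paths whose first edge points into Conversion):
  P1: Conversion <- BrandLoyalty -> PriceTier -> PriorPurchase
  P2: Conversion <- BrandLoyalty -> CouponUse <- Seasonality -> PriceTier -> PriorPurchase
  P3: Conversion <- BrandLoyalty -> CouponUse <- PriceTier -> PriorPurchase
  P4: Conversion <- BrandLoyalty -> PriorPurchase
  P5: Conversion <- PriceTier <- BrandLoyalty -> PriorPurchase
  P6: Conversion <- PriceTier <- Seasonality -> CouponUse <- BrandLoyalty -> PriorPurchase
  P7: Conversion <- PriceTier -> CouponUse <- BrandLoyalty -> PriorPurchase
  P8: Conversion <- PriceTier -> PriorPurchase
Condition 1 (no descendant of Conversion in the set): holds — descendants of Conversion are {PriorPurchase}; none are in {BrandLoyalty, PriceTier}.
Condition 2 (every backdoor path blocked by {BrandLoyalty, PriceTier}):
  P1: blocked at fork node BrandLoyalty ∈ conditioning set.
  P2: blocked at fork node BrandLoyalty ∈ conditioning set.
  P3: blocked at fork node BrandLoyalty ∈ conditioning set.
  P4: blocked at fork node BrandLoyalty ∈ conditioning set.
  P5: blocked at chain node PriceTier ∈ conditioning set.
  P6: blocked at chain node PriceTier ∈ conditioning set.
  P7: blocked at fork node PriceTier ∈ conditioning set.
  P8: blocked at fork node PriceTier ∈ conditioning set.
{BrandLoyalty, PriceTier} satisfies the backdoor criterion.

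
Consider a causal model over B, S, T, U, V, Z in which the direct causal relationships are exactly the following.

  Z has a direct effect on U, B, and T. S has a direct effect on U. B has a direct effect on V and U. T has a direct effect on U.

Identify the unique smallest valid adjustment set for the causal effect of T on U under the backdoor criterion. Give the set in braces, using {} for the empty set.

Variables eligible for adjustment (non-descendants of T, excluding T and U): {B, S, V, Z}.
Backdoor paths from T to U:
  P1: T <- Z -> B -> U
  P2: T <- Z -> U
The empty set is not sufficient: P1 (T <- Z -> B -> U) has no collider blocking it and no conditioned non-collider, so it is open.
Try {Z}:
  P1: blocked at fork node Z ∈ conditioning set.
  P2: blocked at fork node Z ∈ conditioning set.
{Z} contains no descendant of T and blocks every backdoor path.
No other singleton works — e.g. {B} leaves P2 open — so {Z} is the unique smallest valid adjustment set.

{Z}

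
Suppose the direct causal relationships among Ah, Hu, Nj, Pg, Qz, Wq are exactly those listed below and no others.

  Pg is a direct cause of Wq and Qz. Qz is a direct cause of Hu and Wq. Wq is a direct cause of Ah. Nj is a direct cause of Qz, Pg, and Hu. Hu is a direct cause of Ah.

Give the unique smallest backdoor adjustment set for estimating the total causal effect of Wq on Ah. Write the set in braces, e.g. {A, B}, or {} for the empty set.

Variables eligible for adjustment (non-descendants of Wq, excluding Wq and Ah): {Hu, Nj, Pg, Qz}.
Backdoor paths from Wq to Ah:
  P1: Wq <- Pg <- Nj -> Qz -> Hu -> Ah
  P2: Wq <- Pg <- Nj -> Hu -> Ah
  P3: Wq <- Pg -> Qz <- Nj -> Hu -> Ah
  P4: Wq <- Pg -> Qz -> Hu -> Ah
  P5: Wq <- Qz <- Nj -> Hu -> Ah
  P6: Wq <- Qz <- Pg <- Nj -> Hu -> Ah
  P7: Wq <- Qz -> Hu -> Ah
The empty set is not sufficient: P1 (Wq <- Pg <- Nj -> Qz -> Hu -> Ah) has no collider blocking it and no conditioned non-collider, so it is open.
Try {Hu}:
  P1: blocked at chain node Hu ∈ conditioning set.
  P2: blocked at chain node Hu ∈ conditioning set.
  P3: blocked at chain node Hu ∈ conditioning set.
  P4: blocked at chain node Hu ∈ conditioning set.
  P5: blocked at chain node Hu ∈ conditioning set.
  P6: blocked at chain node Hu ∈ conditioning set.
  P7: blocked at chain node Hu ∈ conditioning set.
{Hu} contains no descendant of Wq and blocks every backdoor path.
No other singleton works — e.g. {Nj} leaves P4 open — so {Hu} is the unique smallest valid adjustment set.

{Hu}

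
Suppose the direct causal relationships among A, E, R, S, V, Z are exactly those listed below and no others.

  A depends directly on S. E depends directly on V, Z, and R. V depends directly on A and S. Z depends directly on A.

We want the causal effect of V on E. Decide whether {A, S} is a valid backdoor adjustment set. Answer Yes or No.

Backdoor paths from V to E (paths whose first edge points into V):
  P1: V <- S -> A -> Z -> E
  P2: V <- A -> Z -> E
Condition 1 (no descendant of V in the set): holds — descendants of V are {E}; none are in {A, S}.
Condition 2 (every backdoor path blocked by {A, S}):
  P1: blocked at fork node S ∈ conditioning set.
  P2: blocked at fork node A ∈ conditioning set.
{A, S} satisfies the backdoor criterion.

Yes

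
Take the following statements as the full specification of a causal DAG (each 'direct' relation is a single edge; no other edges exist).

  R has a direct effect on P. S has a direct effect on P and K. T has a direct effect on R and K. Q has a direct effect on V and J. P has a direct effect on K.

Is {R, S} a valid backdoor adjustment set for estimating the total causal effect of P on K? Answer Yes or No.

Backdoor paths from P to K (paths whose first edge points into P):
  P1: P <- R <- T -> K
  P2: P <- S -> K
Condition 1 (no descendant of P in the set): holds — descendants of P are {K}; none are in {R, S}.
Condition 2 (every backdoor path blocked by {R, S}):
  P1: blocked at chain node R ∈ conditioning set.
  P2: blocked at fork node S ∈ conditioning set.
{R, S} satisfies the backdoor criterion.

Yes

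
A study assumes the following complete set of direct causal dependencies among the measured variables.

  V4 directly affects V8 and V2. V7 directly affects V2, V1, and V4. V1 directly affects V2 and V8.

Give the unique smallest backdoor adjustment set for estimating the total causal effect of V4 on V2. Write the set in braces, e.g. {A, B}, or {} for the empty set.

{V7}

Variables eligible for adjustment (non-descendants of V4, excluding V4 and V2): {V1, V7}.
Backdoor paths from V4 to V2:
  P1: V4 <- V7 -> V1 -> V2
  P2: V4 <- V7 -> V2
The empty set is not sufficient: P1 (V4 <- V7 -> V1 -> V2) has no collider blocking it and no conditioned non-collider, so it is open.
Try {V7}:
  P1: blocked at fork node V7 ∈ conditioning set.
  P2: blocked at fork node V7 ∈ conditioning set.
{V7} contains no descendant of V4 and blocks every backdoor path.
No other singleton works — e.g. {V1} leaves P2 open — so {V7} is the unique smallest valid adjustment set.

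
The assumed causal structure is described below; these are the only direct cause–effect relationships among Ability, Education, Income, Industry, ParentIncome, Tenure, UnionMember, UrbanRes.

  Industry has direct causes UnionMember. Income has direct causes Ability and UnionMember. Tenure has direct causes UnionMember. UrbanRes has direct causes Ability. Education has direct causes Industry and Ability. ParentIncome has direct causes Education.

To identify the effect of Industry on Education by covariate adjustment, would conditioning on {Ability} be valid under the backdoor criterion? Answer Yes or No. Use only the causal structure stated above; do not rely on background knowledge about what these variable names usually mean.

Backdoor paths from Industry to Education (paths whose first edge points into Industry):
  P1: Industry <- UnionMember -> Income <- Ability -> Education
Condition 1 (no descendant of Industry in the set): holds — descendants of Industry are {Education, ParentIncome}; none are in {Ability}.
Condition 2 (every backdoor path blocked by {Ability}):
  P1: blocked at collider Income (neither it nor any descendant is in the conditioning set).
{Ability} satisfies the backdoor criterion.

Yes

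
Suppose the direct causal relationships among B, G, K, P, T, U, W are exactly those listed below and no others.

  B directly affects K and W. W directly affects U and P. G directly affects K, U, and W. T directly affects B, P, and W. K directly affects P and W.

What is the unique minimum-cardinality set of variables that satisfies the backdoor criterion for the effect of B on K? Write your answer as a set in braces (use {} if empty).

Variables eligible for adjustment (non-descendants of B, excluding B and K): {G, T}.
Backdoor paths from B to K:
  P1: B <- T -> W <- G -> K
  P2: B <- T -> W <- K
  P3: B <- T -> W -> U <- G -> K
  P4: B <- T -> W -> P <- K
  P5: B <- T -> P <- K
  P6: B <- T -> P <- W <- G -> K
  P7: B <- T -> P <- W <- K
  P8: B <- T -> P <- W -> U <- G -> K
Each backdoor path contains an unconditioned collider, so every path is already blocked with the empty conditioning set:
  P1: blocked at collider W (neither it nor any descendant is in the conditioning set).
  P2: blocked at collider W (neither it nor any descendant is in the conditioning set).
  P3: blocked at collider U (neither it nor any descendant is in the conditioning set).
  P4: blocked at collider P (neither it nor any descendant is in the conditioning set).
  P5: blocked at collider P (neither it nor any descendant is in the conditioning set).
  P6: blocked at collider P (neither it nor any descendant is in the conditioning set).
  P7: blocked at collider P (neither it nor any descendant is in the conditioning set).
  P8: blocked at collider P (neither it nor any descendant is in the conditioning set).
The empty set is therefore the unique smallest valid set.

{}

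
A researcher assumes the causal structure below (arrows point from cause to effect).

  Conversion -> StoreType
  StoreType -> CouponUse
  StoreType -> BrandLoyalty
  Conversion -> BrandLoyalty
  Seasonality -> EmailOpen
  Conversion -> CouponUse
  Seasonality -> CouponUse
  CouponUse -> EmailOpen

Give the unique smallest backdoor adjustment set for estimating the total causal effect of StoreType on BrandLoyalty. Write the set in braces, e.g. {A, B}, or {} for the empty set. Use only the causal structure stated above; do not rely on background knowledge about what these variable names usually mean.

{Conversion}

Variables eligible for adjustment (non-descendants of StoreType, excluding StoreType and BrandLoyalty): {Conversion, Seasonality}.
Backdoor paths from StoreType to BrandLoyalty:
  P1: StoreType <- Conversion -> BrandLoyalty
The empty set is not sufficient: P1 (StoreType <- Conversion -> BrandLoyalty) has no collider blocking it and no conditioned non-collider, so it is open.
Try {Conversion}:
  P1: blocked at fork node Conversion ∈ conditioning set.
{Conversion} contains no descendant of StoreType and blocks every backdoor path.
No other singleton works — e.g. {Seasonality} leaves P1 open — so {Conversion} is the unique smallest valid adjustment set.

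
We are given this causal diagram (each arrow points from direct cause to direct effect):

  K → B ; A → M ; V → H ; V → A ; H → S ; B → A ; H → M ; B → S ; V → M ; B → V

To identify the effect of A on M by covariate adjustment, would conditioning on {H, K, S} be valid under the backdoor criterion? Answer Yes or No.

No

Backdoor paths from A to M (paths whose first edge points into A):
  P1: A <- B -> V -> H -> M
  P2: A <- B -> V -> M
  P3: A <- B -> S <- H <- V -> M
  P4: A <- B -> S <- H -> M
  P5: A <- V <- B -> S <- H -> M
  P6: A <- V -> H -> M
  P7: A <- V -> M
Condition 1 (no descendant of A in the set): holds — descendants of A are {M}; none are in {H, K, S}.
Condition 2 (every backdoor path blocked by {H, K, S}):
  P1: blocked at chain node H ∈ conditioning set.
  P2: open — no interior node is in the conditioning set.
  P3: blocked at chain node H ∈ conditioning set.
  P4: blocked at fork node H ∈ conditioning set.
  P5: blocked at fork node H ∈ conditioning set.
  P6: blocked at chain node H ∈ conditioning set.
  P7: open — no interior node is in the conditioning set.
{H, K, S} does not satisfy the backdoor criterion.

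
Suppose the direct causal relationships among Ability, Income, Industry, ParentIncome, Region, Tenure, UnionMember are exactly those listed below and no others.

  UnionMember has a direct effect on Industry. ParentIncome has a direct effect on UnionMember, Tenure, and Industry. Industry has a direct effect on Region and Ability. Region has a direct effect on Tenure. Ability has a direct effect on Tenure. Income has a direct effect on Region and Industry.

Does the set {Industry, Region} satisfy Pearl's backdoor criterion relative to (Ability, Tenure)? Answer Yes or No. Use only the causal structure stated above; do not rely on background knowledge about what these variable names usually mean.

Backdoor paths from Ability to Tenure (paths whose first edge points into Ability):
  P1: Ability <- Industry <- Income -> Region -> Tenure
  P2: Ability <- Industry <- ParentIncome -> Tenure
  P3: Ability <- Industry <- UnionMember <- ParentIncome -> Tenure
  P4: Ability <- Industry -> Region -> Tenure
Condition 1 (no descendant of Ability in the set): holds — descendants of Ability are {Tenure}; none are in {Industry, Region}.
Condition 2 (every backdoor path blocked by {Industry, Region}):
  P1: blocked at chain node Industry ∈ conditioning set.
  P2: blocked at chain node Industry ∈ conditioning set.
  P3: blocked at chain node Industry ∈ conditioning set.
  P4: blocked at fork node Industry ∈ conditioning set.
{Industry, Region} satisfies the backdoor criterion.

Yes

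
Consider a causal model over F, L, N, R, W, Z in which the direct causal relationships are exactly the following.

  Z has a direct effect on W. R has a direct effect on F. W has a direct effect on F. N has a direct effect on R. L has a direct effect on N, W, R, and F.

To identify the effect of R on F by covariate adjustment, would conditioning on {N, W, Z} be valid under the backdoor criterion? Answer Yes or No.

No

Backdoor paths from R to F (paths whose first edge points into R):
  P1: R <- L -> W -> F
  P2: R <- L -> F
  P3: R <- N <- L -> W -> F
  P4: R <- N <- L -> F
Condition 1 (no descendant of R in the set): holds — descendants of R are {F}; none are in {N, W, Z}.
Condition 2 (every backdoor path blocked by {N, W, Z}):
  P1: blocked at chain node W ∈ conditioning set.
  P2: open — no interior node is in the conditioning set.
  P3: blocked at chain node N ∈ conditioning set.
  P4: blocked at chain node N ∈ conditioning set.
{N, W, Z} does not satisfy the backdoor criterion.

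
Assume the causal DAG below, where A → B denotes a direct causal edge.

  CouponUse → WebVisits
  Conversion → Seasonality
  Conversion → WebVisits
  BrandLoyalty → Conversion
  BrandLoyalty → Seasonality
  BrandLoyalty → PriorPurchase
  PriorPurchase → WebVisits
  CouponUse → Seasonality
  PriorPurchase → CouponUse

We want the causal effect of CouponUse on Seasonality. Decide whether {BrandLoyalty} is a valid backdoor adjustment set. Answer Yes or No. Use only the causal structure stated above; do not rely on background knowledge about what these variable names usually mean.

Yes

Backdoor paths from CouponUse to Seasonality (paths whose first edge points into CouponUse):
  P1: CouponUse <- PriorPurchase <- BrandLoyalty -> Conversion -> Seasonality
  P2: CouponUse <- PriorPurchase <- BrandLoyalty -> Seasonality
  P3: CouponUse <- PriorPurchase -> WebVisits <- Conversion <- BrandLoyalty -> Seasonality
  P4: CouponUse <- PriorPurchase -> WebVisits <- Conversion -> Seasonality
Condition 1 (no descendant of CouponUse in the set): holds — descendants of CouponUse are {Seasonality, WebVisits}; none are in {BrandLoyalty}.
Condition 2 (every backdoor path blocked by {BrandLoyalty}):
  P1: blocked at fork node BrandLoyalty ∈ conditioning set.
  P2: blocked at fork node BrandLoyalty ∈ conditioning set.
  P3: blocked at collider WebVisits (neither it nor any descendant is in the conditioning set).
  P4: blocked at collider WebVisits (neither it nor any descendant is in the conditioning set).
{BrandLoyalty} satisfies the backdoor criterion.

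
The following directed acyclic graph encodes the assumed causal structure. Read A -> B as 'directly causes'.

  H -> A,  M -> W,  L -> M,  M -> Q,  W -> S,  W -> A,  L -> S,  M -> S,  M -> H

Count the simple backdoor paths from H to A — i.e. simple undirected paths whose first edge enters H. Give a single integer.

A backdoor path from H to A is any simple undirected path whose first edge points into H (i.e. leaves H via a parent).
Parents of H: {M}.
Enumerating:
  P1: H <- M <- L -> S <- W -> A
  P2: H <- M -> W -> A
  P3: H <- M -> S <- W -> A
That exhausts the simple backdoor paths. Count: 3.

3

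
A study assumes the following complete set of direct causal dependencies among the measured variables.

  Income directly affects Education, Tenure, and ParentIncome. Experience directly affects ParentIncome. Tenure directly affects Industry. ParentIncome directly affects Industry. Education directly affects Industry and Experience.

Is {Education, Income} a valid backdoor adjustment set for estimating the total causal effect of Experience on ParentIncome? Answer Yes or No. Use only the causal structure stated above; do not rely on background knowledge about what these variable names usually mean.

Backdoor paths from Experience to ParentIncome (paths whose first edge points into Experience):
  P1: Experience <- Education <- Income -> Tenure -> Industry <- ParentIncome
  P2: Experience <- Education <- Income -> ParentIncome
  P3: Experience <- Education -> Industry <- Tenure <- Income -> ParentIncome
  P4: Experience <- Education -> Industry <- ParentIncome
Condition 1 (no descendant of Experience in the set): holds — descendants of Experience are {Industry, ParentIncome}; none are in {Education, Income}.
Condition 2 (every backdoor path blocked by {Education, Income}):
  P1: blocked at chain node Education ∈ conditioning set.
  P2: blocked at chain node Education ∈ conditioning set.
  P3: blocked at fork node Education ∈ conditioning set.
  P4: blocked at fork node Education ∈ conditioning set.
{Education, Income} satisfies the backdoor criterion.

Yes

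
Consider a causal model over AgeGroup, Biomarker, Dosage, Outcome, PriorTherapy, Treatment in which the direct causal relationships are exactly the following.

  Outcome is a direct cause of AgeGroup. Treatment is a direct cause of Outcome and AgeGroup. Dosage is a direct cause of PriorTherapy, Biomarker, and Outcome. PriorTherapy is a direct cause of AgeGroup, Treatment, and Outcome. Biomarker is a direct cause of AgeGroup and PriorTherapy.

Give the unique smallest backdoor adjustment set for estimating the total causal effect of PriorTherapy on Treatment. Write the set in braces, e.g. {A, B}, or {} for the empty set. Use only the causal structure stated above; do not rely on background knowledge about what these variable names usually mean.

{}

Variables eligible for adjustment (non-descendants of PriorTherapy, excluding PriorTherapy and Treatment): {Biomarker, Dosage}.
Backdoor paths from PriorTherapy to Treatment:
  P1: PriorTherapy <- Dosage -> Biomarker -> AgeGroup <- Treatment
  P2: PriorTherapy <- Dosage -> Biomarker -> AgeGroup <- Outcome <- Treatment
  P3: PriorTherapy <- Dosage -> Outcome <- Treatment
  P4: PriorTherapy <- Dosage -> Outcome -> AgeGroup <- Treatment
  P5: PriorTherapy <- Biomarker <- Dosage -> Outcome <- Treatment
  P6: PriorTherapy <- Biomarker <- Dosage -> Outcome -> AgeGroup <- Treatment
  P7: PriorTherapy <- Biomarker -> AgeGroup <- Treatment
  P8: PriorTherapy <- Biomarker -> AgeGroup <- Outcome <- Treatment
Each backdoor path contains an unconditioned collider, so every path is already blocked with the empty conditioning set:
  P1: blocked at collider AgeGroup (neither it nor any descendant is in the conditioning set).
  P2: blocked at collider AgeGroup (neither it nor any descendant is in the conditioning set).
  P3: blocked at collider Outcome (neither it nor any descendant is in the conditioning set).
  P4: blocked at collider AgeGroup (neither it nor any descendant is in the conditioning set).
  P5: blocked at collider Outcome (neither it nor any descendant is in the conditioning set).
  P6: blocked at collider AgeGroup (neither it nor any descendant is in the conditioning set).
  P7: blocked at collider AgeGroup (neither it nor any descendant is in the conditioning set).
  P8: blocked at collider AgeGroup (neither it nor any descendant is in the conditioning set).
The empty set is therefore the unique smallest valid set.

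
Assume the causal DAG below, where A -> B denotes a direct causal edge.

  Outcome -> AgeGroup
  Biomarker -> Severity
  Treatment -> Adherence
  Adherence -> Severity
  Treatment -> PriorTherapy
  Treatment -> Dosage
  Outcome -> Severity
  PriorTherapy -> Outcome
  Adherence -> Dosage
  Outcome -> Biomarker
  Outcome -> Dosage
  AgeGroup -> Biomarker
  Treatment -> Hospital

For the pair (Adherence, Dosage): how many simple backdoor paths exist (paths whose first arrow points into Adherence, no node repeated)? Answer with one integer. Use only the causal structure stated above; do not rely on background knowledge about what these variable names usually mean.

2

A backdoor path from Adherence to Dosage is any simple undirected path whose first edge points into Adherence (i.e. leaves Adherence via a parent).
Parents of Adherence: {Treatment}.
Enumerating:
  P1: Adherence <- Treatment -> PriorTherapy -> Outcome -> Dosage
  P2: Adherence <- Treatment -> Dosage
That exhausts the simple backdoor paths. Count: 2.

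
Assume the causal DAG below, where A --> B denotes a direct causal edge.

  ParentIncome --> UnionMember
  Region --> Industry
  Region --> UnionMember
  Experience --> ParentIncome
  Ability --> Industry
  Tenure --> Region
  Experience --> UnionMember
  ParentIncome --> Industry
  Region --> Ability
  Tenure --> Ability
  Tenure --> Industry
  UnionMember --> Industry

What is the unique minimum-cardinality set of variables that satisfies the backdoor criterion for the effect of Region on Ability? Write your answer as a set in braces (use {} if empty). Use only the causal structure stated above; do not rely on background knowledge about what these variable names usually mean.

Variables eligible for adjustment (non-descendants of Region, excluding Region and Ability): {Experience, ParentIncome, Tenure}.
Backdoor paths from Region to Ability:
  P1: Region <- Tenure -> Ability
  P2: Region <- Tenure -> Industry <- Ability
The empty set is not sufficient: P1 (Region <- Tenure -> Ability) has no collider blocking it and no conditioned non-collider, so it is open.
Try {Tenure}:
  P1: blocked at fork node Tenure ∈ conditioning set.
  P2: blocked at fork node Tenure ∈ conditioning set.
{Tenure} contains no descendant of Region and blocks every backdoor path.
No other singleton works — e.g. {Experience} leaves P1 open — so {Tenure} is the unique smallest valid adjustment set.

{Tenure}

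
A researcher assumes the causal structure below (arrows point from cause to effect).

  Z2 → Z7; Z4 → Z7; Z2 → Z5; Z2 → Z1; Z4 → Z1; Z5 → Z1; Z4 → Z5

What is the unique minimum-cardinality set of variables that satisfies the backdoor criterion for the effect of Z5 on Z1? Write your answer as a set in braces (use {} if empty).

{Z2, Z4}

Variables eligible for adjustment (non-descendants of Z5, excluding Z5 and Z1): {Z2, Z4, Z7}.
Backdoor paths from Z5 to Z1:
  P1: Z5 <- Z4 -> Z7 <- Z2 -> Z1
  P2: Z5 <- Z4 -> Z1
  P3: Z5 <- Z2 -> Z7 <- Z4 -> Z1
  P4: Z5 <- Z2 -> Z1
The empty set is not sufficient: P2 (Z5 <- Z4 -> Z1) has no collider blocking it and no conditioned non-collider, so it is open.
Try {Z2, Z4}:
  P1: blocked at fork node Z4 ∈ conditioning set.
  P2: blocked at fork node Z4 ∈ conditioning set.
  P3: blocked at fork node Z2 ∈ conditioning set.
  P4: blocked at fork node Z2 ∈ conditioning set.
{Z2, Z4} contains no descendant of Z5 and blocks every backdoor path.
Every element of {Z2, Z4} is needed (dropping Z2 leaves P4 open; dropping Z4 leaves P2 open), so no proper subset is valid.
Among all size-2 subsets of the eligible variables, only {Z2, Z4} blocks every backdoor path, so it is the unique smallest valid adjustment set.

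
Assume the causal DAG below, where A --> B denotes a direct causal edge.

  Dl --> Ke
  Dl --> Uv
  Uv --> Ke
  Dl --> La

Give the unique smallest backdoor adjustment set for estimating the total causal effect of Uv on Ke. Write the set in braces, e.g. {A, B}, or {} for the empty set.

Variables eligible for adjustment (non-descendants of Uv, excluding Uv and Ke): {Dl, La}.
Backdoor paths from Uv to Ke:
  P1: Uv <- Dl -> Ke
The empty set is not sufficient: P1 (Uv <- Dl -> Ke) has no collider blocking it and no conditioned non-collider, so it is open.
Try {Dl}:
  P1: blocked at fork node Dl ∈ conditioning set.
{Dl} contains no descendant of Uv and blocks every backdoor path.
No other singleton works — e.g. {La} leaves P1 open — so {Dl} is the unique smallest valid adjustment set.

{Dl}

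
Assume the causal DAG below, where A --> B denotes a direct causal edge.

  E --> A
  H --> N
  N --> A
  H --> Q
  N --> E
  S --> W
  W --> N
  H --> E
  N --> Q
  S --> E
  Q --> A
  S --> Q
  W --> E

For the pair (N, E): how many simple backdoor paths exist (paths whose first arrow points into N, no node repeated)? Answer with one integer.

A backdoor path from N to E is any simple undirected path whose first edge points into N (i.e. leaves N via a parent).
Parents of N: {H, W}.
Enumerating:
  P1: N <- H -> Q <- S -> W -> E
  P2: N <- H -> Q <- S -> E
  P3: N <- H -> Q -> A <- E
  P4: N <- H -> E
  P5: N <- W <- S -> Q <- H -> E
  P6: N <- W <- S -> Q -> A <- E
  P7: N <- W <- S -> E
  P8: N <- W -> E
That exhausts the simple backdoor paths. Count: 8.

8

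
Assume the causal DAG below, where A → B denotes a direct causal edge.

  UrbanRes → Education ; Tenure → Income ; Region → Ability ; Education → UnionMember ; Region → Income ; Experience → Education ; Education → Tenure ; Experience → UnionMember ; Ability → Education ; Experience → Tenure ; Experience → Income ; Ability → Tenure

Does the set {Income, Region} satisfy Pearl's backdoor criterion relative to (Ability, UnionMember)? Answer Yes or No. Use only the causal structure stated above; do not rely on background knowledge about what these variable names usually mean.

No

Backdoor paths from Ability to UnionMember (paths whose first edge points into Ability):
  P1: Ability <- Region -> Income <- Experience -> Education -> UnionMember
  P2: Ability <- Region -> Income <- Experience -> UnionMember
  P3: Ability <- Region -> Income <- Experience -> Tenure <- Education -> UnionMember
  P4: Ability <- Region -> Income <- Tenure <- Experience -> Education -> UnionMember
  P5: Ability <- Region -> Income <- Tenure <- Experience -> UnionMember
  P6: Ability <- Region -> Income <- Tenure <- Education <- Experience -> UnionMember
  P7: Ability <- Region -> Income <- Tenure <- Education -> UnionMember
Condition 1 (no descendant of Ability in the set): FAILS — Income is a descendant of Ability.
Condition 2 (every backdoor path blocked by {Income, Region}):
  P1: blocked at fork node Region ∈ conditioning set.
  P2: blocked at fork node Region ∈ conditioning set.
  P3: blocked at fork node Region ∈ conditioning set.
  P4: blocked at fork node Region ∈ conditioning set.
  P5: blocked at fork node Region ∈ conditioning set.
  P6: blocked at fork node Region ∈ conditioning set.
  P7: blocked at fork node Region ∈ conditioning set.
{Income, Region} does not satisfy the backdoor criterion.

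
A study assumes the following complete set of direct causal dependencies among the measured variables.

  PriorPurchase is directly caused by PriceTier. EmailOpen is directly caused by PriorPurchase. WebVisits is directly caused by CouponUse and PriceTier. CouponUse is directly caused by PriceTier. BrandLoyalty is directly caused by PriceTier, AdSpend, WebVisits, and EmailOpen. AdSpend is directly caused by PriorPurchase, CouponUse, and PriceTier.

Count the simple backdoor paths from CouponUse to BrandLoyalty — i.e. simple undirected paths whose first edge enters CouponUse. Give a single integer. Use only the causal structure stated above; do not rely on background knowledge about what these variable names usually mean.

6

A backdoor path from CouponUse to BrandLoyalty is any simple undirected path whose first edge points into CouponUse (i.e. leaves CouponUse via a parent).
Parents of CouponUse: {PriceTier}.
Enumerating:
  P1: CouponUse <- PriceTier -> PriorPurchase -> AdSpend -> BrandLoyalty
  P2: CouponUse <- PriceTier -> PriorPurchase -> EmailOpen -> BrandLoyalty
  P3: CouponUse <- PriceTier -> AdSpend <- PriorPurchase -> EmailOpen -> BrandLoyalty
  P4: CouponUse <- PriceTier -> AdSpend -> BrandLoyalty
  P5: CouponUse <- PriceTier -> WebVisits -> BrandLoyalty
  P6: CouponUse <- PriceTier -> BrandLoyalty
That exhausts the simple backdoor paths. Count: 6.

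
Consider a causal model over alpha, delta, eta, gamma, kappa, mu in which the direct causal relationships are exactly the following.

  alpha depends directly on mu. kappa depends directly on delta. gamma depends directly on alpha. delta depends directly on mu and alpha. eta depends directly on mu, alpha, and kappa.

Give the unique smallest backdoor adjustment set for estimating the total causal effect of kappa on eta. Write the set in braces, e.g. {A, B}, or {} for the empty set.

Variables eligible for adjustment (non-descendants of kappa, excluding kappa and eta): {alpha, delta, gamma, mu}.
Backdoor paths from kappa to eta:
  P1: kappa <- delta <- mu -> alpha -> eta
  P2: kappa <- delta <- mu -> eta
  P3: kappa <- delta <- alpha <- mu -> eta
  P4: kappa <- delta <- alpha -> eta
The empty set is not sufficient: P1 (kappa <- delta <- mu -> alpha -> eta) has no collider blocking it and no conditioned non-collider, so it is open.
Try {delta}:
  P1: blocked at chain node delta ∈ conditioning set.
  P2: blocked at chain node delta ∈ conditioning set.
  P3: blocked at chain node delta ∈ conditioning set.
  P4: blocked at chain node delta ∈ conditioning set.
{delta} contains no descendant of kappa and blocks every backdoor path.
No other singleton works — e.g. {mu} leaves P4 open — so {delta} is the unique smallest valid adjustment set.

{delta}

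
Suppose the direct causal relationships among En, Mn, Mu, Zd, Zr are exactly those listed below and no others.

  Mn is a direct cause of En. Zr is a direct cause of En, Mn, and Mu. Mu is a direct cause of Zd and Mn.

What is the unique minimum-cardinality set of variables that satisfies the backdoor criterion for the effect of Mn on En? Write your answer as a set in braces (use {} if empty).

{Zr}

Variables eligible for adjustment (non-descendants of Mn, excluding Mn and En): {Mu, Zd, Zr}.
Backdoor paths from Mn to En:
  P1: Mn <- Zr -> En
  P2: Mn <- Mu <- Zr -> En
The empty set is not sufficient: P1 (Mn <- Zr -> En) has no collider blocking it and no conditioned non-collider, so it is open.
Try {Zr}:
  P1: blocked at fork node Zr ∈ conditioning set.
  P2: blocked at fork node Zr ∈ conditioning set.
{Zr} contains no descendant of Mn and blocks every backdoor path.
No other singleton works — e.g. {Mu} leaves P1 open — so {Zr} is the unique smallest valid adjustment set.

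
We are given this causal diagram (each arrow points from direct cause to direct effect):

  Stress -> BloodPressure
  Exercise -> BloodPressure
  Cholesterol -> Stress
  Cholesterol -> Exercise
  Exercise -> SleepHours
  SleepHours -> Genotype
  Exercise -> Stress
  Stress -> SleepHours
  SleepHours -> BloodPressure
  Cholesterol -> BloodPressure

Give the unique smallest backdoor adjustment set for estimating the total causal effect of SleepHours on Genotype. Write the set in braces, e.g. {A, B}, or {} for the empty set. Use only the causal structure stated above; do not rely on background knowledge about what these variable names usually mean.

{}

Variables eligible for adjustment (non-descendants of SleepHours, excluding SleepHours and Genotype): {Cholesterol, Exercise, Stress}.
Backdoor paths from SleepHours to Genotype:
  (none)
With no backdoor paths the empty set already satisfies the criterion, and it is trivially minimal.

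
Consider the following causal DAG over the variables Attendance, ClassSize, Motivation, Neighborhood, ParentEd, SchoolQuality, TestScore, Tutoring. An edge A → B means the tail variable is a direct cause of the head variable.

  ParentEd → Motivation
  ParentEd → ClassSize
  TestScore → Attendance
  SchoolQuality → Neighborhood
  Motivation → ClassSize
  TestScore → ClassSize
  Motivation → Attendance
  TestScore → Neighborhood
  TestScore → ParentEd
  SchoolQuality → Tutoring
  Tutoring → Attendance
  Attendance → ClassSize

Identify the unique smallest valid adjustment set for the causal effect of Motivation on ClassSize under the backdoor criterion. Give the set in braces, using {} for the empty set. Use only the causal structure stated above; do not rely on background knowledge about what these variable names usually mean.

Variables eligible for adjustment (non-descendants of Motivation, excluding Motivation and ClassSize): {Neighborhood, ParentEd, SchoolQuality, TestScore, Tutoring}.
Backdoor paths from Motivation to ClassSize:
  P1: Motivation <- ParentEd <- TestScore -> Neighborhood <- SchoolQuality -> Tutoring -> Attendance -> ClassSize
  P2: Motivation <- ParentEd <- TestScore -> Attendance -> ClassSize
  P3: Motivation <- ParentEd <- TestScore -> ClassSize
  P4: Motivation <- ParentEd -> ClassSize
The empty set is not sufficient: P2 (Motivation <- ParentEd <- TestScore -> Attendance -> ClassSize) has no collider blocking it and no conditioned non-collider, so it is open.
Try {ParentEd}:
  P1: blocked at chain node ParentEd ∈ conditioning set.
  P2: blocked at chain node ParentEd ∈ conditioning set.
  P3: blocked at chain node ParentEd ∈ conditioning set.
  P4: blocked at fork node ParentEd ∈ conditioning set.
{ParentEd} contains no descendant of Motivation and blocks every backdoor path.
No other singleton works — e.g. {SchoolQuality} leaves P2 open — so {ParentEd} is the unique smallest valid adjustment set.

{ParentEd}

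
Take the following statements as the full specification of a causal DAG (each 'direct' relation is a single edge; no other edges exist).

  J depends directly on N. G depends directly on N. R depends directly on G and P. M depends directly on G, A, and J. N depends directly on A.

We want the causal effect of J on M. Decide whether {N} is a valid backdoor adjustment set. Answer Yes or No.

Backdoor paths from J to M (paths whose first edge points into J):
  P1: J <- N <- A -> M
  P2: J <- N -> G -> M
Condition 1 (no descendant of J in the set): holds — descendants of J are {M}; none are in {N}.
Condition 2 (every backdoor path blocked by {N}):
  P1: blocked at chain node N ∈ conditioning set.
  P2: blocked at fork node N ∈ conditioning set.
{N} satisfies the backdoor criterion.

Yes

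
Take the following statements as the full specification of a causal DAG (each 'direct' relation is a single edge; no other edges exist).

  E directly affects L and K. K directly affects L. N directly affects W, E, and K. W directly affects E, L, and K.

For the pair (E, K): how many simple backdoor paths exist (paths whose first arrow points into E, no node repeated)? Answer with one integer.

A backdoor path from E to K is any simple undirected path whose first edge points into E (i.e. leaves E via a parent).
Parents of E: {N, W}.
Enumerating:
  P1: E <- N -> W -> K
  P2: E <- N -> W -> L <- K
  P3: E <- N -> K
  P4: E <- W <- N -> K
  P5: E <- W -> K
  P6: E <- W -> L <- K
That exhausts the simple backdoor paths. Count: 6.

6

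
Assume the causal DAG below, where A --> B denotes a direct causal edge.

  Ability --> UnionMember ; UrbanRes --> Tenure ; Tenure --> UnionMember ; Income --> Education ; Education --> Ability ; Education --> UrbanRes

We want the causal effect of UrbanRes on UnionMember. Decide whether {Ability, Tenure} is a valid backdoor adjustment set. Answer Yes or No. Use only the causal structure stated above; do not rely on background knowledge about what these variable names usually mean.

Backdoor paths from UrbanRes to UnionMember (paths whose first edge points into UrbanRes):
  P1: UrbanRes <- Education -> Ability -> UnionMember
Condition 1 (no descendant of UrbanRes in the set): FAILS — Tenure is a descendant of UrbanRes.
Condition 2 (every backdoor path blocked by {Ability, Tenure}):
  P1: blocked at chain node Ability ∈ conditioning set.
{Ability, Tenure} does not satisfy the backdoor criterion.

No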